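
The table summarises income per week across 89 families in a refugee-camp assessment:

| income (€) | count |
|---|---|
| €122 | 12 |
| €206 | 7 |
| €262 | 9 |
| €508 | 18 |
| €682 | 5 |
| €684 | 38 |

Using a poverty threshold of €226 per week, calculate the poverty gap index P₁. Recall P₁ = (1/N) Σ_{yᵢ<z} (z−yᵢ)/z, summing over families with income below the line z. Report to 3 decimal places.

Below z: 12×€122, 7×€206 (q = 19 of N = 89).
Normalized shortfalls: (226−122)/226 = 0.4602 (×12); (226−206)/226 = 0.0885 (×7).
Sum of shortfalls = 6.141593; P₁ averages over all N: 6.141593 / 89 = 0.069.

0.069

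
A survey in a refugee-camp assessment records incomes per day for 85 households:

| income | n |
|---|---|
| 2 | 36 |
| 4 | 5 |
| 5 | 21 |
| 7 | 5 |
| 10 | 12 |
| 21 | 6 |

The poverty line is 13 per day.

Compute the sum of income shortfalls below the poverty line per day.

675

Below z: 36×2, 5×4, 21×5, 5×7, 12×10 (q = 79 of N = 85).
Individual gaps: 36×(13−2) = 396; 5×(13−4) = 45; 21×(13−5) = 168; 5×(13−7) = 30; 12×(13−10) = 36.
Aggregate gap = 675.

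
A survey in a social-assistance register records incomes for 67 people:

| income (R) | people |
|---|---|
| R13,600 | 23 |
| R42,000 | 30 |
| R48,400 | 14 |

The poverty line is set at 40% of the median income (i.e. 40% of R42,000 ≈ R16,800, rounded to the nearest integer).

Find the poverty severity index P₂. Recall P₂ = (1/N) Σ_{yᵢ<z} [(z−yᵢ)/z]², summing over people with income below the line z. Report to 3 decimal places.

0.012

Below z: 23×R13,600 (q = 23 of N = 67).
Normalized shortfalls: (16800−13600)/16800 = 0.1905 (×23).
Squared: 0.0363 (×23).
Sum = 0.834467; P₂ = 0.834467 / 67 = 0.012.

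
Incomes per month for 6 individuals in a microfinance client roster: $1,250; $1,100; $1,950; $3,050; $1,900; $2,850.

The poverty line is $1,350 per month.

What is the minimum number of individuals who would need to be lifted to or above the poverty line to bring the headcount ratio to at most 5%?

2 of the 6 individuals are poor, so H = 2/6 = 0.333.
A headcount ratio of at most 5% allows at most ⌊0.05 × 6⌋ = 0 poor individuals.
So at least 2 − 0 = 2 must be lifted.

2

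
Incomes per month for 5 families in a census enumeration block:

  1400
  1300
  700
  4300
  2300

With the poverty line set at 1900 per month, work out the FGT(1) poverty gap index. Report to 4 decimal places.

Below the line: 700, 1300, 1400 (q = 3 of N = 5).
Normalized shortfalls: (1900−700)/1900 = 0.6316; (1900−1300)/1900 = 0.3158; (1900−1400)/1900 = 0.2632.
Sum of shortfalls = 1.210526; P₁ averages over all N: 1.210526 / 5 = 0.2421.

0.2421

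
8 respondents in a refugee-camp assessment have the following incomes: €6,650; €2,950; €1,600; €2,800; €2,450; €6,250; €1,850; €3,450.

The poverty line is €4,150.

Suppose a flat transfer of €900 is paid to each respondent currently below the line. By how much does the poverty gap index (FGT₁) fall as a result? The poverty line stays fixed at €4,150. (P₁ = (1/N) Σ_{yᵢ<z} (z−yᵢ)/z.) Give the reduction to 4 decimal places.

0.1566

Before: below the line — €1,600, €1,850, €2,450, €2,800, €2,950, €3,450; poverty gap index (FGT₁) = 0.295181.
After the €900 transfer: below the line — €2,500, €2,750, €3,350, €3,700, €3,850; poverty gap index (FGT₁) = 0.138554.
Reduction = 0.295181 − 0.138554 = 0.1566.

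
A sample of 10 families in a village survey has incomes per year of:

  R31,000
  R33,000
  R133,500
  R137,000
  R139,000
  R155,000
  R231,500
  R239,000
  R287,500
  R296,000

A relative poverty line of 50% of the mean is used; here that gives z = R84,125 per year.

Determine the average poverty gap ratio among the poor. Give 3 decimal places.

Below the line: R31,000, R33,000 (q = 2 of N = 10).
Relative gaps: 0.6315, 0.6077; sum = 1.239227.
The income-gap ratio divides by q (the poor only): 1.239227 / 2 = 0.620.

0.620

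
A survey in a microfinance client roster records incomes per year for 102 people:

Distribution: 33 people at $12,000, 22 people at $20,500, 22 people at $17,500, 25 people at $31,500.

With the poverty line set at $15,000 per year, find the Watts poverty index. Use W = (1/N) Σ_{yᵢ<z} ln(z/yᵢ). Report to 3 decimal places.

Incomes under z: 33×$12,000 (q = 33 of N = 102).
ln(z/y) terms: ln(15000/12000) = 0.2231 (×33).
W = 7.363737 / 102 = 0.072.

0.072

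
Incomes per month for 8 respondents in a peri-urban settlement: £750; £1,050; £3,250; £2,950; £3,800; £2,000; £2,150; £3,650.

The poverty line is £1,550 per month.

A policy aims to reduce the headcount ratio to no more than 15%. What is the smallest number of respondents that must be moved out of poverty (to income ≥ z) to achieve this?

1

Currently q = 2 of N = 8 are below the line (H = 0.250).
A headcount ratio of at most 15% allows at most ⌊0.15 × 8⌋ = 1 poor respondents.
So at least 2 − 1 = 1 must be lifted.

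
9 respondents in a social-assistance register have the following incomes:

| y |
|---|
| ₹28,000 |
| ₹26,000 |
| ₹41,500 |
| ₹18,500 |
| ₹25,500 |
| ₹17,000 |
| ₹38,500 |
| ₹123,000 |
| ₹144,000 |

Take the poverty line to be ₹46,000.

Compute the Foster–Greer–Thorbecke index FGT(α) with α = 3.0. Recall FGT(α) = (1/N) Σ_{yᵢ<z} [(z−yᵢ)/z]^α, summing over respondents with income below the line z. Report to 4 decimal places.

0.0778

Poor units: ₹17,000, ₹18,500, ₹25,500, ₹26,000, ₹28,000, ₹38,500, ₹41,500 (q = 7 of N = 9).
Relative gaps: (46000−17000)/46000 = 0.6304; (46000−18500)/46000 = 0.5978; (46000−25500)/46000 = 0.4457; (46000−26000)/46000 = 0.4348; (46000−28000)/46000 = 0.3913; (46000−38500)/46000 = 0.1630; (46000−41500)/46000 = 0.0978.
Raised to α = 3.0: 0.25057; 0.21366; 0.08851; 0.08219; 0.05992; 0.00433; 0.00094.
Sum = 0.700111; FGT(3.0) = 0.700111 / 9 = 0.0778.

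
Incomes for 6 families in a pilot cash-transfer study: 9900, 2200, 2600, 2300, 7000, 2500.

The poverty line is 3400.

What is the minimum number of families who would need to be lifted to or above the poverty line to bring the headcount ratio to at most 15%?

4 of the 6 families are poor, so H = 4/6 = 0.667.
A headcount ratio of at most 15% allows at most ⌊0.15 × 6⌋ = 0 poor families.
So at least 4 − 0 = 4 must be lifted.

4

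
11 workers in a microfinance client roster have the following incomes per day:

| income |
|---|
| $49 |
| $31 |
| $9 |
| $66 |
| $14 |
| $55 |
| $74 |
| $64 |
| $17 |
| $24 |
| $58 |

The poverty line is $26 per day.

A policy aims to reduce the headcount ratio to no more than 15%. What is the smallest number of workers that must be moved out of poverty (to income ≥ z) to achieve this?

3

4 of the 11 workers are poor, so H = 4/11 = 0.364.
A headcount ratio of at most 15% allows at most ⌊0.15 × 11⌋ = 1 poor workers.
So at least 4 − 1 = 3 must be lifted.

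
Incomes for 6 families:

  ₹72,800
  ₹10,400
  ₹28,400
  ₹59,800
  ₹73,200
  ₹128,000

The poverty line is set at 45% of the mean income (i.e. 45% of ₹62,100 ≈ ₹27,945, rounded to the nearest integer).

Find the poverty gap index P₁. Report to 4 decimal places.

Poor units: ₹10,400 (q = 1 of N = 6).
Gap ratios (z−y)/z: (27945−10400)/27945 = 0.6278.
Σ = 0.627840. Dividing by the full population N = 6 gives P₁ = 0.1046.

0.1046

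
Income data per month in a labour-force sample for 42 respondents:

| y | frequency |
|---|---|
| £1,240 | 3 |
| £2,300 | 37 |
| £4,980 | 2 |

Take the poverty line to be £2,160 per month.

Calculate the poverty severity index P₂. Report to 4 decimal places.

Below z: 3×£1,240 (q = 3 of N = 42).
Relative gaps: (2160−1240)/2160 = 0.4259 (×3).
Squared: 0.1814 (×3).
Sum = 0.544239; P₂ = 0.544239 / 42 = 0.0130.

0.0130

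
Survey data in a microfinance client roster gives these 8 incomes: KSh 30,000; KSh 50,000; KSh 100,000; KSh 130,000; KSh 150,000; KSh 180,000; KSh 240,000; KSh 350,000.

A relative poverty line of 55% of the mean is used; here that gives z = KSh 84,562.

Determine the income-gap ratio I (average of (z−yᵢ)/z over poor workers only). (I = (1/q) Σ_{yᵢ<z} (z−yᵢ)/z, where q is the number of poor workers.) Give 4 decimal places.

Below z: KSh 30,000, KSh 50,000 (q = 2 of N = 8).
Relative gaps: 0.6452, 0.4087; sum = 1.053949.
I averages over the q = 2 poor units only: 1.053949 / 2 = 0.5270.

0.5270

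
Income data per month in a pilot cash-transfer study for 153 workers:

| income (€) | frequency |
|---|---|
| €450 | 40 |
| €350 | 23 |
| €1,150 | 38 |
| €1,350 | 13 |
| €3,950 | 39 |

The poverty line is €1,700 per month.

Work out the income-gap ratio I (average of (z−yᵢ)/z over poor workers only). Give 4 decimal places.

0.5495

Below the line: 23×€350, 40×€450, 38×€1,150, 13×€1,350 (q = 114 of N = 153).
Shortfall ratios (z−y)/z: 0.7941 (×23), 0.7353 (×40), 0.3235 (×38), 0.2059 (×13); sum = 62.647059.
The income-gap ratio divides by q (the poor only): 62.647059 / 114 = 0.5495.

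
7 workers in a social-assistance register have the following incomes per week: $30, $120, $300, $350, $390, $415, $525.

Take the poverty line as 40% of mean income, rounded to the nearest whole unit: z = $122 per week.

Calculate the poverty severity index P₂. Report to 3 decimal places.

0.081

Poor units: $30, $120 (q = 2 of N = 7).
Gap ratios (z−y)/z: (122−30)/122 = 0.7541; (122−120)/122 = 0.0164.
Squared: 0.5687; 0.0003.
Sum = 0.568933; P₂ = 0.568933 / 7 = 0.081.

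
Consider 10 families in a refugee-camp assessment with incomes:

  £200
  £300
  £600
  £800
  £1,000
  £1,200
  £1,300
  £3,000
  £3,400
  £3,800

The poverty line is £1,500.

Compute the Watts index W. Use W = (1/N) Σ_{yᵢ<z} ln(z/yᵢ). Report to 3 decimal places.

Below the line: £200, £300, £600, £800, £1,000, £1,200, £1,300 (q = 7 of N = 10).
ln(z/y) terms: ln(1500/200) = 2.0149; ln(1500/300) = 1.6094; ln(1500/600) = 0.9163; ln(1500/800) = 0.6286; ln(1500/1000) = 0.4055; ln(1500/1200) = 0.2231; ln(1500/1300) = 0.1431.
W = 5.940950 / 10 = 0.594.

0.594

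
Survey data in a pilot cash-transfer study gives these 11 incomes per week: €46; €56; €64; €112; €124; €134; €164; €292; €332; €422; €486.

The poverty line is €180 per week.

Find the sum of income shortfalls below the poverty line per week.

€560

Poor units: €46, €56, €64, €112, €124, €134, €164 (q = 7 of N = 11).
Individual gaps: 180−46 = 134; 180−56 = 124; 180−64 = 116; 180−112 = 68; 180−124 = 56; 180−134 = 46; 180−164 = 16.
Aggregate gap = €560.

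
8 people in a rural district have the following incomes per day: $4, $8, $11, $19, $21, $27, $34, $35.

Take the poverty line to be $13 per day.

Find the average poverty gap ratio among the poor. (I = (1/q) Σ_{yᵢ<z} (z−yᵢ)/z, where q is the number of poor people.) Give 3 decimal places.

Below z: $4, $8, $11 (q = 3 of N = 8).
Relative gaps: 0.6923, 0.3846, 0.1538; sum = 1.230769.
I averages over the q = 3 poor units only: 1.230769 / 3 = 0.410.

0.410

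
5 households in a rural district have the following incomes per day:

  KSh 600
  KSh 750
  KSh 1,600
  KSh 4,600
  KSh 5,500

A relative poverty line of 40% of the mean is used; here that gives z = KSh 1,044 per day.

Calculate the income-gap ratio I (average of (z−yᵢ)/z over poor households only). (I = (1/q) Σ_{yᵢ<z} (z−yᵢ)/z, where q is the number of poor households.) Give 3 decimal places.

Poor units: KSh 600, KSh 750 (q = 2 of N = 5).
Shortfall ratios (z−y)/z: 0.4253, 0.2816; sum = 0.706897.
I averages over the q = 2 poor units only: 0.706897 / 2 = 0.353.

0.353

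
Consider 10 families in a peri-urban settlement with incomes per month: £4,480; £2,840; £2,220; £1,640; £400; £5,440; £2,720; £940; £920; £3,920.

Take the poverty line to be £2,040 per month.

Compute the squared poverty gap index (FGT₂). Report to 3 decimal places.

Below z: £400, £920, £940, £1,640 (q = 4 of N = 10).
Shortfall ratios: (2040−400)/2040 = 0.8039; (2040−920)/2040 = 0.5490; (2040−940)/2040 = 0.5392; (2040−1640)/2040 = 0.1961.
Squared: 0.6463; 0.3014; 0.2908; 0.0384.
Sum = 1.276913; P₂ = 1.276913 / 10 = 0.128.

0.128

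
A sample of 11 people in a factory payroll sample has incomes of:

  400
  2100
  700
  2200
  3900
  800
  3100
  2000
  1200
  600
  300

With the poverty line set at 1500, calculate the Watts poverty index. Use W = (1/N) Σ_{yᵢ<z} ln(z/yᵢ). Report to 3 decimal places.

Incomes under z: 300, 400, 600, 700, 800, 1200 (q = 6 of N = 11).
Log gaps: ln(1500/300) = 1.6094; ln(1500/400) = 1.3218; ln(1500/600) = 0.9163; ln(1500/700) = 0.7621; ln(1500/800) = 0.6286; ln(1500/1200) = 0.2231.
W = 5.461377 / 11 = 0.496.

0.496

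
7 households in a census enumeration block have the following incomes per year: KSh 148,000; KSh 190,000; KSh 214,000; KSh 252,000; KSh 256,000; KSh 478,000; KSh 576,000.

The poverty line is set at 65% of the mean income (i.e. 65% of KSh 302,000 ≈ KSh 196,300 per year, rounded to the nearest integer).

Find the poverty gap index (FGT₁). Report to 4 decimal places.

0.0397

Below the line: KSh 148,000, KSh 190,000 (q = 2 of N = 7).
Relative gaps: (196300−148000)/196300 = 0.2461; (196300−190000)/196300 = 0.0321.
Sum of shortfalls = 0.278146; P₁ averages over all N: 0.278146 / 7 = 0.0397.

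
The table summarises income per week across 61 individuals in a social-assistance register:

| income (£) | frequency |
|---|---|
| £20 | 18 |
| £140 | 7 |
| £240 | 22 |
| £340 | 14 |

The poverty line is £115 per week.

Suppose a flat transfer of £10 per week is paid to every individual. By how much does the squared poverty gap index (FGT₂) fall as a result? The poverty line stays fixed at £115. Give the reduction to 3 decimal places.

0.040

Before: below the line — 18×£20; squared poverty gap index (FGT₂) = 0.20137.
After the £10 transfer: below the line — 18×£30; squared poverty gap index (FGT₂) = 0.16121.
Reduction = 0.20137 − 0.16121 = 0.040.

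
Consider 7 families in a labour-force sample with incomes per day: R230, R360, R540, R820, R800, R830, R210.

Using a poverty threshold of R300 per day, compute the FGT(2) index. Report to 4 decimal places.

Poor units: R210, R230 (q = 2 of N = 7).
Normalized shortfalls: (300−210)/300 = 0.3000; (300−230)/300 = 0.2333.
Squared: 0.0900; 0.0544.
Sum = 0.144444; P₂ = 0.144444 / 7 = 0.0206.

0.0206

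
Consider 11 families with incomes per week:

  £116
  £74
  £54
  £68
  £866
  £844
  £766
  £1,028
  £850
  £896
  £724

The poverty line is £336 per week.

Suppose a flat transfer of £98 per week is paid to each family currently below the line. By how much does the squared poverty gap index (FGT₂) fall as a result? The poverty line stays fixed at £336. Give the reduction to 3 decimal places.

0.132

Before: below the line — £54, £68, £74, £116; squared poverty gap index (FGT₂) = 0.21612.
After the £98 transfer: below the line — £152, £166, £172, £214; squared poverty gap index (FGT₂) = 0.08418.
Reduction = 0.21612 − 0.08418 = 0.132.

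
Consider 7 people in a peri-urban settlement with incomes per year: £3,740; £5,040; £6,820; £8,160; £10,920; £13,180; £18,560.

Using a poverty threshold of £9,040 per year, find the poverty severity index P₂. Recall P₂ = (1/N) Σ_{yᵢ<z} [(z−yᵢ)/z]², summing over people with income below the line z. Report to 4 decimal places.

Below the line: £3,740, £5,040, £6,820, £8,160 (q = 4 of N = 7).
Relative gaps: (9040−3740)/9040 = 0.5863; (9040−5040)/9040 = 0.4425; (9040−6820)/9040 = 0.2456; (9040−8160)/9040 = 0.0973.
Squared: 0.3437; 0.1958; 0.0603; 0.0095.
Sum = 0.609298; P₂ = 0.609298 / 7 = 0.0870.

0.0870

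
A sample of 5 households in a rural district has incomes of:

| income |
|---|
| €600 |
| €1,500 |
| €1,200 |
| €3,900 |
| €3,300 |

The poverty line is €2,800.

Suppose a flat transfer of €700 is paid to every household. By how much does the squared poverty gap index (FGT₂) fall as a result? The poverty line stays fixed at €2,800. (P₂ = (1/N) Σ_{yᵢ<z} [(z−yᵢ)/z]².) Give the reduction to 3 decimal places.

0.145

Before: below the line — €600, €1,200, €1,500; squared poverty gap index (FGT₂) = 0.23189.
After the €700 transfer: below the line — €1,300, €1,900, €2,200; squared poverty gap index (FGT₂) = 0.08724.
Reduction = 0.23189 − 0.08724 = 0.145.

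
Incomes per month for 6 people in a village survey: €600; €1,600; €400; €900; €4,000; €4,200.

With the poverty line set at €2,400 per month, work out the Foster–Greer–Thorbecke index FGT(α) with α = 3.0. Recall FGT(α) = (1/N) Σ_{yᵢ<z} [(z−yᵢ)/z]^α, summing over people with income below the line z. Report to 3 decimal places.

0.214

Below z: €400, €600, €900, €1,600 (q = 4 of N = 6).
Normalized shortfalls: (2400−400)/2400 = 0.8333; (2400−600)/2400 = 0.7500; (2400−900)/2400 = 0.6250; (2400−1600)/2400 = 0.3333.
Raised to α = 3.0: 0.57870; 0.42188; 0.24414; 0.03704.
Sum = 1.281756; FGT(3.0) = 1.281756 / 6 = 0.214.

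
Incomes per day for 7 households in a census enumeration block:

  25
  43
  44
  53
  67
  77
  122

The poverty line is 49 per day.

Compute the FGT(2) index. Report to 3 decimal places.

Poor units: 25, 43, 44 (q = 3 of N = 7).
Normalized shortfalls: (49−25)/49 = 0.4898; (49−43)/49 = 0.1224; (49−44)/49 = 0.1020.
Squared: 0.2399; 0.0150; 0.0104.
Sum = 0.265306; P₂ = 0.265306 / 7 = 0.038.

0.038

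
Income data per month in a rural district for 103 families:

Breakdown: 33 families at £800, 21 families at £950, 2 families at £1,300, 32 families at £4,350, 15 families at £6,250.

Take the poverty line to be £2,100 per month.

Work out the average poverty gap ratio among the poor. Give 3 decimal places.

Below z: 33×£800, 21×£950, 2×£1,300 (q = 56 of N = 103).
Relative gaps: 0.6190 (×33), 0.5476 (×21), 0.3810 (×2); sum = 32.690476.
The income-gap ratio divides by q (the poor only): 32.690476 / 56 = 0.584.

0.584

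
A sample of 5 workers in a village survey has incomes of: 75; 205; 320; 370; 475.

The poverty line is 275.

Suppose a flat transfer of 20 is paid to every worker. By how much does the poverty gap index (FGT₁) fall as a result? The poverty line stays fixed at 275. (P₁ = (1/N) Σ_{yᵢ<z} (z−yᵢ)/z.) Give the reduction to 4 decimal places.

Before: below the line — 75, 205; poverty gap index (FGT₁) = 0.196364.
After the 20 transfer: below the line — 95, 225; poverty gap index (FGT₁) = 0.167273.
Reduction = 0.196364 − 0.167273 = 0.0291.

0.0291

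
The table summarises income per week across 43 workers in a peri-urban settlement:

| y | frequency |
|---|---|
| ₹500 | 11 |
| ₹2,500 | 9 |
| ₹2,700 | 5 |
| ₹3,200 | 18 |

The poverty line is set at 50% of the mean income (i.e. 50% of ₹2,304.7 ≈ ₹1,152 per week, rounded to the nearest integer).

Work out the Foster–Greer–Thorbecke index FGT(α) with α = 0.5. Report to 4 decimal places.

Below the line: 11×₹500 (q = 11 of N = 43).
Shortfall ratios: (1152−500)/1152 = 0.5660 (×11).
Raised to α = 0.5: 0.75231 (×11).
Sum = 8.275424; FGT(0.5) = 8.275424 / 43 = 0.1925.

0.1925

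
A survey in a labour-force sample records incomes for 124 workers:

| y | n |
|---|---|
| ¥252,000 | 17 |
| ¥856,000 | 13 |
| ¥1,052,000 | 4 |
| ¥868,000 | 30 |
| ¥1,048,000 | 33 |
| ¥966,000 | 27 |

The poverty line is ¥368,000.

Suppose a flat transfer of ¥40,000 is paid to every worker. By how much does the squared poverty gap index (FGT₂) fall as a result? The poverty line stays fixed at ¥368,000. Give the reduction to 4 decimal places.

Before: below the line — 17×¥252,000; squared poverty gap index (FGT₂) = 0.013622.
After the ¥40,000 transfer: below the line — 17×¥292,000; squared poverty gap index (FGT₂) = 0.005847.
Reduction = 0.013622 − 0.005847 = 0.0078.

0.0078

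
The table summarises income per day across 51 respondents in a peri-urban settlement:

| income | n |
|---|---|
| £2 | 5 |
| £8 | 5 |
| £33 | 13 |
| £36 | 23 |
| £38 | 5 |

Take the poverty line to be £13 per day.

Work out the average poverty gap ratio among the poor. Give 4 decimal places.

Below z: 5×£2, 5×£8 (q = 10 of N = 51).
Relative gaps: 0.8462 (×5), 0.3846 (×5); sum = 6.153846.
I averages over the q = 10 poor units only: 6.153846 / 10 = 0.6154.

0.6154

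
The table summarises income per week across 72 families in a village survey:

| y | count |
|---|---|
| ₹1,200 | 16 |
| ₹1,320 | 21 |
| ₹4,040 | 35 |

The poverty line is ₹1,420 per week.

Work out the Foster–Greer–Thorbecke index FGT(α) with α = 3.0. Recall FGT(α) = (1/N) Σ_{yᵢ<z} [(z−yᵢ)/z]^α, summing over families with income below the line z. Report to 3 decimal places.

Incomes under z: 16×₹1,200, 21×₹1,320 (q = 37 of N = 72).
Shortfall ratios: (1420−1200)/1420 = 0.1549 (×16); (1420−1320)/1420 = 0.0704 (×21).
Raised to α = 3.0: 0.00372 (×16); 0.00035 (×21).
Sum = 0.066835; FGT(3.0) = 0.066835 / 72 = 0.001.

0.001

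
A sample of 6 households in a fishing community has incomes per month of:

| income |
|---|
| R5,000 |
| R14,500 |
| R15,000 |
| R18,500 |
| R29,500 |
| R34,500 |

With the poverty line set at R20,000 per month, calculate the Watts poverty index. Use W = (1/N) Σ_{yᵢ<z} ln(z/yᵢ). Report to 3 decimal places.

Poor units: R5,000, R14,500, R15,000, R18,500 (q = 4 of N = 6).
Log shortfalls: ln(20000/5000) = 1.3863; ln(20000/14500) = 0.3216; ln(20000/15000) = 0.2877; ln(20000/18500) = 0.0780.
W = 2.073522 / 6 = 0.346.

0.346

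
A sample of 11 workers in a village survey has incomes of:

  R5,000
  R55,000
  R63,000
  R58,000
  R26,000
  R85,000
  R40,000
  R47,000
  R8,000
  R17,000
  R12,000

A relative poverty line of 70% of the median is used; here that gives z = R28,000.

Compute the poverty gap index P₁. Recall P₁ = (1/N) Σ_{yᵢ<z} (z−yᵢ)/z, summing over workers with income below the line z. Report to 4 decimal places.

0.2338

Below z: R5,000, R8,000, R12,000, R17,000, R26,000 (q = 5 of N = 11).
Gap ratios (z−y)/z: (28000−5000)/28000 = 0.8214; (28000−8000)/28000 = 0.7143; (28000−12000)/28000 = 0.5714; (28000−17000)/28000 = 0.3929; (28000−26000)/28000 = 0.0714.
Σ = 2.571429. Dividing by the full population N = 11 gives P₁ = 0.2338.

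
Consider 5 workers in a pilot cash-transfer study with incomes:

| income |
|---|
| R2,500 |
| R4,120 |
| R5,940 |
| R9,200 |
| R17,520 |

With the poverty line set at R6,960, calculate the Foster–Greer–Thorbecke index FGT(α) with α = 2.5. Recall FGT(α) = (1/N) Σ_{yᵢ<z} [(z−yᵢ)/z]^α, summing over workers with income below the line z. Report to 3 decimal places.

0.089

Incomes under z: R2,500, R4,120, R5,940 (q = 3 of N = 5).
Relative gaps: (6960−2500)/6960 = 0.6408; (6960−4120)/6960 = 0.4080; (6960−5940)/6960 = 0.1466.
Raised to α = 2.5: 0.32871; 0.10636; 0.00822.
Sum = 0.443291; FGT(2.5) = 0.443291 / 5 = 0.089.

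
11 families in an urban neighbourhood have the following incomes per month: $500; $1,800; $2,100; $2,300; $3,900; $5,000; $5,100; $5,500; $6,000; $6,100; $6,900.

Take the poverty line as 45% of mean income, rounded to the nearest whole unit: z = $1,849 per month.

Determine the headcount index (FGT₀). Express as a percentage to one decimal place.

2 of the 11 families have income below $1,849.
H = 2/11 = 18.2%.

18.2%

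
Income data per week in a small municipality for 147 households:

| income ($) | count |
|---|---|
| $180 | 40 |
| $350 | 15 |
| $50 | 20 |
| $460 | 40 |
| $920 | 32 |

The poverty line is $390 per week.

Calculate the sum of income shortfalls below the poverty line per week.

$15,800

Below z: 20×$50, 40×$180, 15×$350 (q = 75 of N = 147).
Individual gaps: 20×(390−50) = 6800; 40×(390−180) = 8400; 15×(390−350) = 600.
Aggregate gap = $15,800.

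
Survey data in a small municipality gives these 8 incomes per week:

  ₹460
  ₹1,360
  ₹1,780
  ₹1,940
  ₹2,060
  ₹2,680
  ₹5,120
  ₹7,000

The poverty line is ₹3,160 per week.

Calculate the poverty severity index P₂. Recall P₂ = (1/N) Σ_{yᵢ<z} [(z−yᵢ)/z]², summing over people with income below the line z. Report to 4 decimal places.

Poor units: ₹460, ₹1,360, ₹1,780, ₹1,940, ₹2,060, ₹2,680 (q = 6 of N = 8).
Relative gaps: (3160−460)/3160 = 0.8544; (3160−1360)/3160 = 0.5696; (3160−1780)/3160 = 0.4367; (3160−1940)/3160 = 0.3861; (3160−2060)/3160 = 0.3481; (3160−2680)/3160 = 0.1519.
Squared: 0.7301; 0.3245; 0.1907; 0.1491; 0.1212; 0.0231.
Sum = 1.538535; P₂ = 1.538535 / 8 = 0.1923.

0.1923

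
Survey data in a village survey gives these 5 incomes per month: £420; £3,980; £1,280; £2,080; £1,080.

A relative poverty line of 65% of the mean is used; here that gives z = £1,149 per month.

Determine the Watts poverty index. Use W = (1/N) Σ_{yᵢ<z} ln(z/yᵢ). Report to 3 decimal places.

0.214

Below z: £420, £1,080 (q = 2 of N = 5).
Log shortfalls: ln(1149/420) = 1.0064; ln(1149/1080) = 0.0619.
W = 1.068324 / 5 = 0.214.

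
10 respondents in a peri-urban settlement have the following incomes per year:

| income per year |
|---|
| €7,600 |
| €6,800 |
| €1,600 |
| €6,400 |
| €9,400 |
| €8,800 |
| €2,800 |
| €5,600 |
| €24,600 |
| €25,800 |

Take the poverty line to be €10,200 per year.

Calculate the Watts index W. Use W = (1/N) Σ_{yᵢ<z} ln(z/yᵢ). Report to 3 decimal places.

0.514

Poor units: €1,600, €2,800, €5,600, €6,400, €6,800, €7,600, €8,800, €9,400 (q = 8 of N = 10).
Log shortfalls: ln(10200/1600) = 1.8524; ln(10200/2800) = 1.2928; ln(10200/5600) = 0.5996; ln(10200/6400) = 0.4661; ln(10200/6800) = 0.4055; ln(10200/7600) = 0.2942; ln(10200/8800) = 0.1476; ln(10200/9400) = 0.0817.
W = 5.139882 / 10 = 0.514.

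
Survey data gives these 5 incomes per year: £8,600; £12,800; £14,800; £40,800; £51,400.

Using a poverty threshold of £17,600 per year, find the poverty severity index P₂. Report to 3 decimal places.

Below z: £8,600, £12,800, £14,800 (q = 3 of N = 5).
Shortfall ratios: (17600−8600)/17600 = 0.5114; (17600−12800)/17600 = 0.2727; (17600−14800)/17600 = 0.1591.
Squared: 0.2615; 0.0744; 0.0253.
Sum = 0.361183; P₂ = 0.361183 / 5 = 0.072.

0.072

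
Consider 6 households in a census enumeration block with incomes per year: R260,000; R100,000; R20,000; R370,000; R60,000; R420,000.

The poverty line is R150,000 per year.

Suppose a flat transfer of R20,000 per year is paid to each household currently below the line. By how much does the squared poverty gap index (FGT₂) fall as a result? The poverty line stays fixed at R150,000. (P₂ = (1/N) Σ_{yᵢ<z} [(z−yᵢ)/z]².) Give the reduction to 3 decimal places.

Before: below the line — R20,000, R60,000, R100,000; squared poverty gap index (FGT₂) = 0.20370.
After the R20,000 transfer: below the line — R40,000, R80,000, R120,000; squared poverty gap index (FGT₂) = 0.13259.
Reduction = 0.20370 − 0.13259 = 0.071.

0.071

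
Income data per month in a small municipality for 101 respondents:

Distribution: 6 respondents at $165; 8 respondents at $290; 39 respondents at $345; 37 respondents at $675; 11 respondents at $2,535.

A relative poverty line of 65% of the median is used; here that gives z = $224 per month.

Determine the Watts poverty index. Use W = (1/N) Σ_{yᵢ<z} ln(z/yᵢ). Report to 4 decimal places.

Below z: 6×$165 (q = 6 of N = 101).
Log gaps: ln(224/165) = 0.3057 (×6).
W = 1.834203 / 101 = 0.0182.

0.0182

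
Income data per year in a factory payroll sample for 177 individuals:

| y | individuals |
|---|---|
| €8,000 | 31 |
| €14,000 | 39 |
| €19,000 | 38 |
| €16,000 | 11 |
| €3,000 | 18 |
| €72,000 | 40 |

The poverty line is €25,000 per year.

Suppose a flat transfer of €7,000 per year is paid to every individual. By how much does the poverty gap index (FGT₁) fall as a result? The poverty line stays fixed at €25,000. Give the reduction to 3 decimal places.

0.208

Before: below the line — 18×€3,000, 31×€8,000, 39×€14,000, 11×€16,000, 38×€19,000; poverty gap index (FGT₁) = 0.37944.
After the €7,000 transfer: below the line — 18×€10,000, 31×€15,000, 39×€21,000, 11×€23,000; poverty gap index (FGT₁) = 0.17130.
Reduction = 0.37944 − 0.17130 = 0.208.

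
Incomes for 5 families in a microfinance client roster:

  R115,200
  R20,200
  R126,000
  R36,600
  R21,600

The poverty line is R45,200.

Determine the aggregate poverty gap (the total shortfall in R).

R57,200

Incomes under z: R20,200, R21,600, R36,600 (q = 3 of N = 5).
Individual gaps: 45200−20200 = 25000; 45200−21600 = 23600; 45200−36600 = 8600.
Aggregate gap = R57,200.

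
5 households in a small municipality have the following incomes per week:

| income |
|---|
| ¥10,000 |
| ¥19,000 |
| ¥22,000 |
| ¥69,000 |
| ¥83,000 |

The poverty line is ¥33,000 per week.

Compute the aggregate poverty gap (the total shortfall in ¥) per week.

¥48,000

Poor units: ¥10,000, ¥19,000, ¥22,000 (q = 3 of N = 5).
Individual gaps: 33000−10000 = 23000; 33000−19000 = 14000; 33000−22000 = 11000.
Aggregate gap = ¥48,000.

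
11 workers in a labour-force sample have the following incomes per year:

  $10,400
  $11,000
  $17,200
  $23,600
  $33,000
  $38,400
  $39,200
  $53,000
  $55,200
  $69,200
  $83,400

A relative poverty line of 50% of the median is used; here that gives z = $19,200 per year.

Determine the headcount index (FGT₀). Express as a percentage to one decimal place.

27.3%

3 of the 11 workers have income below $19,200.
H = 3/11 = 27.3%.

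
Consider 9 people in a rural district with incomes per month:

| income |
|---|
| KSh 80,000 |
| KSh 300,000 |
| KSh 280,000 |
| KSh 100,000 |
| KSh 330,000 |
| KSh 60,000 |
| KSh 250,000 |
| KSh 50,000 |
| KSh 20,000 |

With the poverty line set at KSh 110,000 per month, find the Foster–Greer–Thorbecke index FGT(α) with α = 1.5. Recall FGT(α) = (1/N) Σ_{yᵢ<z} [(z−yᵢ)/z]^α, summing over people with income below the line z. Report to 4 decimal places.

Incomes under z: KSh 20,000, KSh 50,000, KSh 60,000, KSh 80,000, KSh 100,000 (q = 5 of N = 9).
Gap ratios (z−y)/z: (110000−20000)/110000 = 0.8182; (110000−50000)/110000 = 0.5455; (110000−60000)/110000 = 0.4545; (110000−80000)/110000 = 0.2727; (110000−100000)/110000 = 0.0909.
Raised to α = 1.5: 0.74007; 0.40284; 0.30645; 0.14243; 0.02741.
Sum = 1.619210; FGT(1.5) = 1.619210 / 9 = 0.1799.

0.1799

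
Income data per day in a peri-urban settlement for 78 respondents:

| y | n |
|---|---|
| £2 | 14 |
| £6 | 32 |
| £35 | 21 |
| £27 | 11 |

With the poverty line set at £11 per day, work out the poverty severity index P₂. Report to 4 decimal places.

Poor units: 14×£2, 32×£6 (q = 46 of N = 78).
Normalized shortfalls: (11−2)/11 = 0.8182 (×14); (11−6)/11 = 0.4545 (×32).
Squared: 0.6694 (×14); 0.2066 (×32).
Sum = 15.983471; P₂ = 15.983471 / 78 = 0.2049.

0.2049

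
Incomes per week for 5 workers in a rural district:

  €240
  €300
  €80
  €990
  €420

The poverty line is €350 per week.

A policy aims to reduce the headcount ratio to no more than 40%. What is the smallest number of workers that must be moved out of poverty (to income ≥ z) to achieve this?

Currently q = 3 of N = 5 are below the line (H = 0.600).
A headcount ratio of at most 40% allows at most ⌊0.40 × 5⌋ = 2 poor workers.
So at least 3 − 2 = 1 must be lifted.

1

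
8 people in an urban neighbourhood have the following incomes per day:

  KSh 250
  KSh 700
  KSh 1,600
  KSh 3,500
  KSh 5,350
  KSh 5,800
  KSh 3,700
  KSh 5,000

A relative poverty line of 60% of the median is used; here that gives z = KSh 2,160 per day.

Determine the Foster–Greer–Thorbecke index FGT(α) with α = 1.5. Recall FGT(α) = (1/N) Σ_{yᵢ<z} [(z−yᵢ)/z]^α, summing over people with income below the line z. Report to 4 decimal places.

Below z: KSh 250, KSh 700, KSh 1,600 (q = 3 of N = 8).
Shortfall ratios: (2160−250)/2160 = 0.8843; (2160−700)/2160 = 0.6759; (2160−1600)/2160 = 0.2593.
Raised to α = 1.5: 0.83151; 0.55571; 0.13201.
Sum = 1.519233; FGT(1.5) = 1.519233 / 8 = 0.1899.

0.1899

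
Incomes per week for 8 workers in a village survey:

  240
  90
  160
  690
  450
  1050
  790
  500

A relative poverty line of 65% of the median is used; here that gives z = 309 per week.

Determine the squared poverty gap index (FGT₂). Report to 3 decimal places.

0.098

Below the line: 90, 160, 240 (q = 3 of N = 8).
Shortfall ratios: (309−90)/309 = 0.7087; (309−160)/309 = 0.4822; (309−240)/309 = 0.2233.
Squared: 0.5023; 0.2325; 0.0499.
Sum = 0.784690; P₂ = 0.784690 / 8 = 0.098.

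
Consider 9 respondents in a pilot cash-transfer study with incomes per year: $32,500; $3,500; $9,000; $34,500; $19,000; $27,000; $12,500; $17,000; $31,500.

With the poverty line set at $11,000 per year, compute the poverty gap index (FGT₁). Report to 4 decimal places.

Below z: $3,500, $9,000 (q = 2 of N = 9).
Gap ratios (z−y)/z: (11000−3500)/11000 = 0.6818; (11000−9000)/11000 = 0.1818.
Σ = 0.863636. Dividing by the full population N = 9 gives P₁ = 0.0960.

0.0960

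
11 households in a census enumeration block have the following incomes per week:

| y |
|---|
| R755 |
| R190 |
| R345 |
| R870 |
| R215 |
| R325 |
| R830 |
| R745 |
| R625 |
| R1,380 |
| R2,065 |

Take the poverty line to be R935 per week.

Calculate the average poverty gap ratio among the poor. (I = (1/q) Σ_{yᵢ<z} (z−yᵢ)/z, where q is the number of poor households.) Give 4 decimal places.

0.4177

Poor units: R190, R215, R325, R345, R625, R745, R755, R830, R870 (q = 9 of N = 11).
Shortfall ratios (z−y)/z: 0.7968, 0.7701, 0.6524, 0.6310, 0.3316, 0.2032, 0.1925, 0.1123, 0.0695; sum = 3.759358.
I averages over the q = 9 poor units only: 3.759358 / 9 = 0.4177.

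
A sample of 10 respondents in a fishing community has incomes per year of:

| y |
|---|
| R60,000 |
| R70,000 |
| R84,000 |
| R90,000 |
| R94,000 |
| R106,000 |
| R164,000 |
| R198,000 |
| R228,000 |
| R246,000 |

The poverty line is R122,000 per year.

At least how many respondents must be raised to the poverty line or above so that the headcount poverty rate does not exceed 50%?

6 of the 10 respondents are poor, so H = 6/10 = 0.600.
A headcount ratio of at most 50% allows at most ⌊0.50 × 10⌋ = 5 poor respondents.
So at least 6 − 5 = 1 must be lifted.

1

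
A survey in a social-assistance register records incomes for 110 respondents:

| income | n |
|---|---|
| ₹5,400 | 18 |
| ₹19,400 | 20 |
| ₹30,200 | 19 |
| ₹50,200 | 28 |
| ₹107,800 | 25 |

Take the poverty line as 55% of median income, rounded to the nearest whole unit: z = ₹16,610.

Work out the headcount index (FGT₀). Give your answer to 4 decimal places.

0.1636

18 of the 110 respondents have income below ₹16,610.
H = 18/110 = 0.1636.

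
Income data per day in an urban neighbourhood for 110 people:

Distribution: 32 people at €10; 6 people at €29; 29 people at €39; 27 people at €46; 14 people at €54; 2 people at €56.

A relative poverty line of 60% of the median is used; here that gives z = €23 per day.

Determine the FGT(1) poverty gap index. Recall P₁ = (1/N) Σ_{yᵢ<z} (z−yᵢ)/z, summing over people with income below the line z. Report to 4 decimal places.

0.1644

Below z: 32×€10 (q = 32 of N = 110).
Normalized shortfalls: (23−10)/23 = 0.5652 (×32).
Σ = 18.086957. Dividing by the full population N = 110 gives P₁ = 0.1644.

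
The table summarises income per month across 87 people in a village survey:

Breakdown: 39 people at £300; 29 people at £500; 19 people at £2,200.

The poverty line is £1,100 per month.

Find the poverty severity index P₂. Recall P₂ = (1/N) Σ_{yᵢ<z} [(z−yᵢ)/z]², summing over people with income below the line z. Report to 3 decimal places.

Below the line: 39×£300, 29×£500 (q = 68 of N = 87).
Relative gaps: (1100−300)/1100 = 0.7273 (×39); (1100−500)/1100 = 0.5455 (×29).
Squared: 0.5289 (×39); 0.2975 (×29).
Sum = 29.256198; P₂ = 29.256198 / 87 = 0.336.

0.336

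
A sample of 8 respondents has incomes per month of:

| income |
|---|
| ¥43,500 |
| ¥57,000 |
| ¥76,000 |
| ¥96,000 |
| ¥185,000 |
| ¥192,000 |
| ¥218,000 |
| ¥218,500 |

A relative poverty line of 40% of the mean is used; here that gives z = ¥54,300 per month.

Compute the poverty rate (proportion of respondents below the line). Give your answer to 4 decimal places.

1 of the 8 respondents have income below ¥54,300.
H = 1/8 = 0.1250.

0.1250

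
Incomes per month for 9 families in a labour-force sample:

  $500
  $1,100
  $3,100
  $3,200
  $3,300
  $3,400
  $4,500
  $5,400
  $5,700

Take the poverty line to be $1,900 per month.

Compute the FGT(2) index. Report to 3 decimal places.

0.080

Incomes under z: $500, $1,100 (q = 2 of N = 9).
Gap ratios (z−y)/z: (1900−500)/1900 = 0.7368; (1900−1100)/1900 = 0.4211.
Squared: 0.5429; 0.1773.
Sum = 0.720222; P₂ = 0.720222 / 9 = 0.080.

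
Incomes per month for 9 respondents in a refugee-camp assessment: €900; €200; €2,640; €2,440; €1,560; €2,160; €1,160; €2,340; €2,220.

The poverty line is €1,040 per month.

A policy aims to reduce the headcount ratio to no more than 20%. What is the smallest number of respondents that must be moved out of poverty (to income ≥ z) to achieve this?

1

Currently q = 2 of N = 9 are below the line (H = 0.222).
A headcount ratio of at most 20% allows at most ⌊0.20 × 9⌋ = 1 poor respondents.
So at least 2 − 1 = 1 must be lifted.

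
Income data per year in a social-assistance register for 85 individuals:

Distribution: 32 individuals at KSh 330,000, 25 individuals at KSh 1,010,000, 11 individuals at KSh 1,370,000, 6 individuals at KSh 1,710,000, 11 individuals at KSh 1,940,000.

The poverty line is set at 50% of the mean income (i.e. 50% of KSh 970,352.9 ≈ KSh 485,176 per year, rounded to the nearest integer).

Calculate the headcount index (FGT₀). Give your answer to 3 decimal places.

0.376

32 of the 85 individuals have income below KSh 485,176.
H = 32/85 = 0.376.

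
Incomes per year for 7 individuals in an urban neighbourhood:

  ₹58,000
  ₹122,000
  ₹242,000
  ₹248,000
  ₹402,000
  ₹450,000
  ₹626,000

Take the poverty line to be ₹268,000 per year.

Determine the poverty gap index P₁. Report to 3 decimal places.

Poor units: ₹58,000, ₹122,000, ₹242,000, ₹248,000 (q = 4 of N = 7).
Gap ratios (z−y)/z: (268000−58000)/268000 = 0.7836; (268000−122000)/268000 = 0.5448; (268000−242000)/268000 = 0.0970; (268000−248000)/268000 = 0.0746.
Sum of shortfalls = 1.500000; P₁ averages over all N: 1.500000 / 7 = 0.214.

0.214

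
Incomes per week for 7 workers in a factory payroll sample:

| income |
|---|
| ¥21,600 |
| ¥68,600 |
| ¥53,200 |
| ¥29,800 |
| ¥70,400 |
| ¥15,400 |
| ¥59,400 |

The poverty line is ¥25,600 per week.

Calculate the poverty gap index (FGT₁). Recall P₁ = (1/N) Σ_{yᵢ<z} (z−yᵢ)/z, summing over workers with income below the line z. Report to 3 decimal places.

0.079

Below z: ¥15,400, ¥21,600 (q = 2 of N = 7).
Relative gaps: (25600−15400)/25600 = 0.3984; (25600−21600)/25600 = 0.1562.
Sum of shortfalls = 0.554688; P₁ averages over all N: 0.554688 / 7 = 0.079.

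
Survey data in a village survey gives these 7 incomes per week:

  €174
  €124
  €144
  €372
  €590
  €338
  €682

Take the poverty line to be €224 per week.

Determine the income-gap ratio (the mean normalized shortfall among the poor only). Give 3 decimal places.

0.342

Below the line: €124, €144, €174 (q = 3 of N = 7).
Shortfall ratios (z−y)/z: 0.4464, 0.3571, 0.2232; sum = 1.026786.
I averages over the q = 3 poor units only: 1.026786 / 3 = 0.342.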